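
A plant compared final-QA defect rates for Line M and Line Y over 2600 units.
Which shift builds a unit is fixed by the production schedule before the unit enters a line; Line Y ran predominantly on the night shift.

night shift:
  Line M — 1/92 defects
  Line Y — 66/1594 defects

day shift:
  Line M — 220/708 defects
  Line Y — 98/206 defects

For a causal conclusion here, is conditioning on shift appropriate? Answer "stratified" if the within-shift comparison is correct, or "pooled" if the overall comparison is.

stratified

The imbalance in shift arose from how units were allocated, not from anything the line did; and shift independently affects the outcome. The pooled gap is confounded — condition on shift.
Within each level — night shift: 1.1% vs 4.1%; day shift: 31.1% vs 47.6% — Line M is lower every time.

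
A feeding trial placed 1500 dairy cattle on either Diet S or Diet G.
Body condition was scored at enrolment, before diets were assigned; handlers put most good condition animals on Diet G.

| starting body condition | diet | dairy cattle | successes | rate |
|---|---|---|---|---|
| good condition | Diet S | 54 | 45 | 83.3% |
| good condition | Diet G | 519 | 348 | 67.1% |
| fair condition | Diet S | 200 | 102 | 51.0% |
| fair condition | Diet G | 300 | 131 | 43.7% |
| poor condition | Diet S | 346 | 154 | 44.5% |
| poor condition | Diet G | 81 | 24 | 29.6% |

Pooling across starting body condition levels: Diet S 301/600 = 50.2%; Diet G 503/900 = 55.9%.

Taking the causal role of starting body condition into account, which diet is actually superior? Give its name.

Diet S

Starting body condition differs across diets for reasons unrelated to any effect of the diet itself, and it separately predicts the outcome — a classic confounder. We must compare within starting body condition levels.
Within each level — good condition: 83.3% vs 67.1%; fair condition: 51.0% vs 43.7%; poor condition: 44.5% vs 29.6% — Diet S is higher every time.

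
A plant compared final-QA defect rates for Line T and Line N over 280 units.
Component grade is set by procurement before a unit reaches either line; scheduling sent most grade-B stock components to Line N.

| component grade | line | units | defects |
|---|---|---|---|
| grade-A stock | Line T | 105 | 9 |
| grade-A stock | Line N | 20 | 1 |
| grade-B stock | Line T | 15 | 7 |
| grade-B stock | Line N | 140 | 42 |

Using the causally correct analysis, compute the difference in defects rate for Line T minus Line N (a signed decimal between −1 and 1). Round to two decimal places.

Component grade is set before the line has any effect — it is not caused by the line — and it independently drives the outcome. That makes it a confounder, so the causal comparison is within component grade levels.
Adjusting over the population distribution of component grade: 0.446·(0.086−0.050) + 0.554·(0.467−0.300) = +0.108.

+0.11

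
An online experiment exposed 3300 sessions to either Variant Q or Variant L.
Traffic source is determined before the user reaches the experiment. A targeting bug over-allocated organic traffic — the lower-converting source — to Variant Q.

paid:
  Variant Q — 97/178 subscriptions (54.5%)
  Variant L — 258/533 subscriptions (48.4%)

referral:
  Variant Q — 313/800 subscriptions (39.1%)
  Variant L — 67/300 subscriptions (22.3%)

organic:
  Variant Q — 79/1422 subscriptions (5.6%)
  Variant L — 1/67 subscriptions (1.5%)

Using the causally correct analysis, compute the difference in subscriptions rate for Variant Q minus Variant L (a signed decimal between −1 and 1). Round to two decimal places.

+0.09

Within every traffic source level Variant Q has the higher rate, yet pooled Variant L does — Simpson's reversal.
Traffic source is set before the variant has any effect — it is not caused by the variant — and it independently drives the outcome. That makes it a confounder, so the causal comparison is within traffic source levels.
Adjusting over the population distribution of traffic source: 0.215·(0.545−0.484) + 0.333·(0.391−0.223) + 0.451·(0.056−0.015) = +0.087.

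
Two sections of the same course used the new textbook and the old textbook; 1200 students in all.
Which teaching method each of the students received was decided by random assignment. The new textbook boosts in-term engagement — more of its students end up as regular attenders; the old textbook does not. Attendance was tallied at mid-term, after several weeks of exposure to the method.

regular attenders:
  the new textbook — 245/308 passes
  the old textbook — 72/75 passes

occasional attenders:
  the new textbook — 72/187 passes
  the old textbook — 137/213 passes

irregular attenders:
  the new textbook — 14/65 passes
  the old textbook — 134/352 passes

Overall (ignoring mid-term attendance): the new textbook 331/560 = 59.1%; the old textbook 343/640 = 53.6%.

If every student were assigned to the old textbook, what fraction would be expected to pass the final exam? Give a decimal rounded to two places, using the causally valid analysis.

0.54

the old textbook is higher inside every mid-term attendance stratum but the new textbook is higher in aggregate. Whether to stratify depends on how mid-term attendance relates to the teaching method.
Mid-term attendance lies on the pathway teaching method → mid-term attendance → outcome, so adjusting for it blocks the indirect effect. For the total causal effect of teaching method, use the unadjusted pooled rates.
So P(outcome | do(the old textbook)) is just the pooled rate for the old textbook: 343/640 = 0.536.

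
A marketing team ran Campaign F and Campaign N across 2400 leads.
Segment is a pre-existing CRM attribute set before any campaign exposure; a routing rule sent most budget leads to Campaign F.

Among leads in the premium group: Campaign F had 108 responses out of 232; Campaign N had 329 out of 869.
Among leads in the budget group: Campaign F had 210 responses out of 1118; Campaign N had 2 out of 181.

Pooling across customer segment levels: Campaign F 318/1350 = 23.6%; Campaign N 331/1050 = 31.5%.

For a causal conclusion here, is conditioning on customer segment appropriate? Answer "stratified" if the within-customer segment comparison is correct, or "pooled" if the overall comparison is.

stratified

Customer segment satisfies the back-door criterion: it is not a descendant of the campaign, and it blocks the spurious path from campaign to outcome. Adjusting for it (i.e., using the within-customer segment rates) gives the causal effect.
Within each level — premium: 46.6% vs 37.9%; budget: 18.8% vs 1.1% — Campaign F is higher every time.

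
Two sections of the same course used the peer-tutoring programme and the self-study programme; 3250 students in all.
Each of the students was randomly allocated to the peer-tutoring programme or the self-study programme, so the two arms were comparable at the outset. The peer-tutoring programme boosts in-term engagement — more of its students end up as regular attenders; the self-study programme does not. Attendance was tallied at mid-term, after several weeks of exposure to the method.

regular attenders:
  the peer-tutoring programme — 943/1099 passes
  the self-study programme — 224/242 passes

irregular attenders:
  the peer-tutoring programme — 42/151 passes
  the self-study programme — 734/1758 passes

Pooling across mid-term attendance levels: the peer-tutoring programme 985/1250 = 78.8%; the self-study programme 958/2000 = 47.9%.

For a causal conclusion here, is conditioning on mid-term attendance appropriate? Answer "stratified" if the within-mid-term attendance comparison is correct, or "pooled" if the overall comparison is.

pooled

The stratified and pooled comparisons disagree (the self-study programme wins within each mid-term attendance; the peer-tutoring programme wins overall), so the answer turns on the causal role of mid-term attendance.
Because the teaching method influences mid-term attendance, mid-term attendance is a post-treatment mediator, not a confounder. Stratifying on it would bias the estimate; the causal effect is the crude pooled difference.
Pooled: the peer-tutoring programme 78.8% vs the self-study programme 47.9%; the peer-tutoring programme is higher overall.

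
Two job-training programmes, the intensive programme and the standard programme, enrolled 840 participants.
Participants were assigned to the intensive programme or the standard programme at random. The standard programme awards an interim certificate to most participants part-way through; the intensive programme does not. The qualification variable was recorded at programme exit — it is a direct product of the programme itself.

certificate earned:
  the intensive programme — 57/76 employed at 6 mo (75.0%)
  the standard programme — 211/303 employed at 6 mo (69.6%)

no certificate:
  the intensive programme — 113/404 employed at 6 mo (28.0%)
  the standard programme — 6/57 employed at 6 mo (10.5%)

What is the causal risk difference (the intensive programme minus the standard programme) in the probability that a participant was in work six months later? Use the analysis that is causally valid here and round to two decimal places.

-0.25

the intensive programme is higher inside every qualification attained during the programme stratum but the standard programme is higher in aggregate. Whether to stratify depends on how qualification attained during the programme relates to the programme.
Because the programme influences qualification attained during the programme, qualification attained during the programme is a post-treatment mediator, not a confounder. Stratifying on it would bias the estimate; the causal effect is the crude pooled difference.
The causal difference is the pooled difference: 0.354 − 0.603 = -0.249.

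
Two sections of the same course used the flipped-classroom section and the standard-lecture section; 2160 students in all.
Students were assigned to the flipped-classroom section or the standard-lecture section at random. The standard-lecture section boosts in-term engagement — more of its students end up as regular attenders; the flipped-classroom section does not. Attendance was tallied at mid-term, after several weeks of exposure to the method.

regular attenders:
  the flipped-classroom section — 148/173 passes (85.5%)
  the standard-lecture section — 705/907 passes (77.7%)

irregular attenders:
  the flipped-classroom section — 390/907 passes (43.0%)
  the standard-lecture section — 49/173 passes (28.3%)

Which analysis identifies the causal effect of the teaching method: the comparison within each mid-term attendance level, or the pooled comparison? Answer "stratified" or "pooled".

Within every mid-term attendance level the flipped-classroom section has the higher rate, yet pooled the standard-lecture section does — Simpson's reversal.
Because the teaching method influences mid-term attendance, mid-term attendance is a post-treatment mediator, not a confounder. Stratifying on it would bias the estimate; the causal effect is the crude pooled difference.
Pooled: the flipped-classroom section 49.8% vs the standard-lecture section 69.8%; the standard-lecture section is higher overall.

pooled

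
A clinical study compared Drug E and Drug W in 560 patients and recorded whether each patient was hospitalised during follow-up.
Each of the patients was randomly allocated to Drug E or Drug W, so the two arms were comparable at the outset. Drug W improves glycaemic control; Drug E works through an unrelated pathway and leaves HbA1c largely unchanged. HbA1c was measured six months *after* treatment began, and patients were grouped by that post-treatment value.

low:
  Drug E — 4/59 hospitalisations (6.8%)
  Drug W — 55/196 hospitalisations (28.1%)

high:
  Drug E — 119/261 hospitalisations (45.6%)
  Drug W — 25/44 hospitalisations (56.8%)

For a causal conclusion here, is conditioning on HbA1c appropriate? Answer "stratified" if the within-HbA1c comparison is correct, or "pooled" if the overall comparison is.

Drug E is lower inside every HbA1c stratum but Drug W is lower in aggregate. Whether to stratify depends on how HbA1c relates to the drug.
HbA1c here is a post-treatment variable shaped by the drug; conditioning on it would introduce bias rather than remove it. The overall comparison is the causal one.
Pooled: Drug E 38.4% vs Drug W 33.3%; Drug W is lower overall.

pooled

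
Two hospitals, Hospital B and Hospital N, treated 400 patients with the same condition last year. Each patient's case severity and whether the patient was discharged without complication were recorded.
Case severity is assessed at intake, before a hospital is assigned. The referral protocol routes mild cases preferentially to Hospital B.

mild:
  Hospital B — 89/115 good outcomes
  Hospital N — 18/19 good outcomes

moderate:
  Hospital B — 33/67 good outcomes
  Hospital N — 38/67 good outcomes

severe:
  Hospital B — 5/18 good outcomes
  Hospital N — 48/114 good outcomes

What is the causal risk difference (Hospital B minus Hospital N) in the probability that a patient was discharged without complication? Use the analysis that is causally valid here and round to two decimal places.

-0.13

Nothing the hospital does changes case severity; the imbalance is an allocation artefact. With case severity also predicting the outcome, the pooled figure is confounded, and the within-stratum comparison is the causal one.
Adjusting over the population distribution of case severity: 0.335·(0.774−0.947) + 0.335·(0.493−0.567) + 0.330·(0.278−0.421) = -0.130.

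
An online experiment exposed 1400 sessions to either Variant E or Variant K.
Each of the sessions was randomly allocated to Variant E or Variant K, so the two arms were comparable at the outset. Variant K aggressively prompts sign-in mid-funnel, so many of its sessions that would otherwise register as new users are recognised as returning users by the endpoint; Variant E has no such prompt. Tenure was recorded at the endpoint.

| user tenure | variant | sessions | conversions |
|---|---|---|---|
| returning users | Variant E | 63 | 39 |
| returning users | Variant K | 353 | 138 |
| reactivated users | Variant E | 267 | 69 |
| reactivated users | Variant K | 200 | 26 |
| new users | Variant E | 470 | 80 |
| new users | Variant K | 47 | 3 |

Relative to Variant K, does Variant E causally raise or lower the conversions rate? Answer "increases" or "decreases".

The stratified and pooled comparisons disagree (Variant E wins within each user tenure; Variant K wins overall), so the answer turns on the causal role of user tenure.
User tenure here is a post-treatment variable shaped by the variant; conditioning on it would introduce bias rather than remove it. The overall comparison is the causal one.
Pooled: Variant E 23.5% vs Variant K 27.8%; Variant K is higher overall.

decreases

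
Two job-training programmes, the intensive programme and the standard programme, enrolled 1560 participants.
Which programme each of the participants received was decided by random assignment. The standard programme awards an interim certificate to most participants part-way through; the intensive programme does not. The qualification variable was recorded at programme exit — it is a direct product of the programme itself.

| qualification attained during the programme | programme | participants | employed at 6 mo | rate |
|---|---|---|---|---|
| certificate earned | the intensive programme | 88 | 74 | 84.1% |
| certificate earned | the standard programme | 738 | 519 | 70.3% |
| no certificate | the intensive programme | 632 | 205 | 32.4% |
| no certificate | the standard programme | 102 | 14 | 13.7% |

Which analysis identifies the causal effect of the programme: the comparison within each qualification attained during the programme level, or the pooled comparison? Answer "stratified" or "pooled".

pooled

Stratifying would compare programmes among participants the programmes themselves sorted into qualification attained during the programme groups — a form of selection on an intermediate. The unconditioned pooled rates give the total causal effect.
Pooled: the intensive programme 38.8% vs the standard programme 63.5%; the standard programme is higher overall.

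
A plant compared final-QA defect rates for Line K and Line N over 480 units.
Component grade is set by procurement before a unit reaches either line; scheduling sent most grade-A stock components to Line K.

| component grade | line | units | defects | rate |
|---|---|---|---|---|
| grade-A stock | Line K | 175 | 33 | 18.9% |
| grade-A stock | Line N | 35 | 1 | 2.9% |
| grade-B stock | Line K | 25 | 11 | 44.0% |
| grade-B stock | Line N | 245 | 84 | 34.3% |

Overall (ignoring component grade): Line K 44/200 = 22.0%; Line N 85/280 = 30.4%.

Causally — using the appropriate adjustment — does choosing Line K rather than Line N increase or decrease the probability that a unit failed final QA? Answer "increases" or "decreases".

Here component grade is a common cause — it drives both which line a case falls under and the outcome. The crude comparison mixes populations; the stratum-specific rates are the causally relevant ones.
Within each level — grade-A stock: 18.9% vs 2.9%; grade-B stock: 44.0% vs 34.3% — Line N is lower every time.

increases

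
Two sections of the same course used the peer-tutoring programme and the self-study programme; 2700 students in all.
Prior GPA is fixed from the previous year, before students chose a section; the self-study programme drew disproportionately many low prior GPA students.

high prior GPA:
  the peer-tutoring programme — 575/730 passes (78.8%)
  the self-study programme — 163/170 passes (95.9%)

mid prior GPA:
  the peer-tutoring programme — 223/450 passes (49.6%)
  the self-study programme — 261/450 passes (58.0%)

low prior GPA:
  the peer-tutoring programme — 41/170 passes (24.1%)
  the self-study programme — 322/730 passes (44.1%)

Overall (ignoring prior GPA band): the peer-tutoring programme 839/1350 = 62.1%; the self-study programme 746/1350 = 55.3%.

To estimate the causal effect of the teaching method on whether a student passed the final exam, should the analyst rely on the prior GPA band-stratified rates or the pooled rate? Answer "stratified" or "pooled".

stratified

Since prior GPA band is a pre-existing factor (not a product of the teaching method) and it affects the outcome on its own, it is a confounder. The stratified rates, not the pooled rate, identify the causal effect.
Within each level — high prior GPA: 78.8% vs 95.9%; mid prior GPA: 49.6% vs 58.0%; low prior GPA: 24.1% vs 44.1% — the self-study programme is higher every time.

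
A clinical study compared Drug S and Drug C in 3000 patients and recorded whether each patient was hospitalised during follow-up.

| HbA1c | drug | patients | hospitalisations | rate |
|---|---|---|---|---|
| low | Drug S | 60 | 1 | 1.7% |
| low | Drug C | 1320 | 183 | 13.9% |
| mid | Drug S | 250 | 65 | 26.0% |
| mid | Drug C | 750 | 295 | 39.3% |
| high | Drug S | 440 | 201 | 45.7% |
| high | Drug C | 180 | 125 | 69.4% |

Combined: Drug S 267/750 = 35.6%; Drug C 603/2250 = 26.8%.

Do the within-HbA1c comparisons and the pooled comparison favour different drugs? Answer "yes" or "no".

Within each HbA1c level (low 1.7% vs 13.9%; mid 26.0% vs 39.3%; high 45.7% vs 69.4%), Drug S has the lower rate every time. Pooled: 35.6% vs 26.8% — Drug C has the lower rate overall. The two comparisons disagree.

yes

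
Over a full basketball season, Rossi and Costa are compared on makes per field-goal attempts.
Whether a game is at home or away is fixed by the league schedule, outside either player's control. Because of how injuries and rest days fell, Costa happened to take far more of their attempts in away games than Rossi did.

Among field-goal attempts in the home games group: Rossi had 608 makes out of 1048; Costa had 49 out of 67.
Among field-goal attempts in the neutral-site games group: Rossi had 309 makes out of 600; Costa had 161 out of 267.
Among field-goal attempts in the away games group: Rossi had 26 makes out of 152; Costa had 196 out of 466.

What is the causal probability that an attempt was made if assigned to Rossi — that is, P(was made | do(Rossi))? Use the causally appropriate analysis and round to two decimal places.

Here game venue is a common cause — it drives both which player a case falls under and the outcome. The crude comparison mixes populations; the stratum-specific rates are the causally relevant ones.
Standardising Rossi to the population game venue mix: 0.429·608/1048 + 0.333·309/600 + 0.238·26/152 = 0.461.

0.46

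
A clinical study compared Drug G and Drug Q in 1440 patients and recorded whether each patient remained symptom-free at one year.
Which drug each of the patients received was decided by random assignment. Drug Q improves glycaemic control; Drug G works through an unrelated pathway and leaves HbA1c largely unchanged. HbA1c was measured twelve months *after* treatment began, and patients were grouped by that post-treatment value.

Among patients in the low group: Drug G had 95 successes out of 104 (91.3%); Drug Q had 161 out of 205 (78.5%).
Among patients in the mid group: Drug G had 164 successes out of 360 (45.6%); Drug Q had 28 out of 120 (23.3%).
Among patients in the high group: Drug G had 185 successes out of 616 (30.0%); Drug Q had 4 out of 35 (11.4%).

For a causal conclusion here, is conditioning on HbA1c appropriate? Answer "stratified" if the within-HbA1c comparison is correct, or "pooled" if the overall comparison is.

pooled

HbA1c here is a post-treatment variable shaped by the drug; conditioning on it would introduce bias rather than remove it. The overall comparison is the causal one.
Pooled: Drug G 41.1% vs Drug Q 53.6%; Drug Q is higher overall.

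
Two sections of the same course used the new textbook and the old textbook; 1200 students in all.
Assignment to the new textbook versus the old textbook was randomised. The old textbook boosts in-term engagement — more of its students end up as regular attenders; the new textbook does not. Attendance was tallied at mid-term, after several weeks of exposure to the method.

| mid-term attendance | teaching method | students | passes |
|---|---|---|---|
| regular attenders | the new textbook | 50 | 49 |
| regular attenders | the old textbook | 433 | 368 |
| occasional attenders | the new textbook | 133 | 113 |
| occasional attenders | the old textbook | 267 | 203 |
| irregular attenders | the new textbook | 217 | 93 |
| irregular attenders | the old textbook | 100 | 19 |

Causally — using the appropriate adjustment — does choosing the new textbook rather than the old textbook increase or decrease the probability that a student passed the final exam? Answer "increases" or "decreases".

The distribution of mid-term attendance is itself part of what the teaching method does — it is an intermediate outcome. Holding it fixed would remove that part of the effect; the total effect is the pooled difference.
Pooled: the new textbook 63.7% vs the old textbook 73.8%; the old textbook is higher overall.

decreases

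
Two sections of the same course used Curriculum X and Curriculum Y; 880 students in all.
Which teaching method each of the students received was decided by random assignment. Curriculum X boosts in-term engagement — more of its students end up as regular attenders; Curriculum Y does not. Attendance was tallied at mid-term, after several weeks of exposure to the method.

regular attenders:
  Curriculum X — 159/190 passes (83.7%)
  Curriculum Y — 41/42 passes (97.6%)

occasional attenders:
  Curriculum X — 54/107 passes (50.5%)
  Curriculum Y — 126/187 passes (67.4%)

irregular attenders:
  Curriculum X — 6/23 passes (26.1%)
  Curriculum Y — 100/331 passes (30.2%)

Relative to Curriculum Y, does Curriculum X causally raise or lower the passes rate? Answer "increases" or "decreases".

The stratified and pooled comparisons disagree (Curriculum Y wins within each mid-term attendance; Curriculum X wins overall), so the answer turns on the causal role of mid-term attendance.
Because the teaching method influences mid-term attendance, mid-term attendance is a post-treatment mediator, not a confounder. Stratifying on it would bias the estimate; the causal effect is the crude pooled difference.
Pooled: Curriculum X 68.4% vs Curriculum Y 47.7%; Curriculum X is higher overall.

increases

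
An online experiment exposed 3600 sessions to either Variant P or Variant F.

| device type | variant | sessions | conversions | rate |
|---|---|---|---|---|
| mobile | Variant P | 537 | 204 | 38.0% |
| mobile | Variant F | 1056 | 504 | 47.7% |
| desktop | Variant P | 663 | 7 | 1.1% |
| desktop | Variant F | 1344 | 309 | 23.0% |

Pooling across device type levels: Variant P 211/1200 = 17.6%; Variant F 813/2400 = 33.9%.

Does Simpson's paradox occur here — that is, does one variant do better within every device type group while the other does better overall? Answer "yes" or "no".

Within each device type level (mobile 38.0% vs 47.7%; desktop 1.1% vs 23.0%), Variant F has the higher rate every time. Pooled: 17.6% vs 33.9% — Variant F has the higher rate overall. They agree.

no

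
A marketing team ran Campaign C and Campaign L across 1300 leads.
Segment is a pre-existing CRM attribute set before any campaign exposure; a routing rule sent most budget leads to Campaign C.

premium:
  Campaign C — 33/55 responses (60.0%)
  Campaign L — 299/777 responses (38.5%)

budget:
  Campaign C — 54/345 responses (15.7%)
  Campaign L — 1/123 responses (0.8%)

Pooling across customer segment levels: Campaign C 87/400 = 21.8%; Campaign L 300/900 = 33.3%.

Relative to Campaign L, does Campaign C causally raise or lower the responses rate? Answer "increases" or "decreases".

Within every customer segment level Campaign C has the higher rate, yet pooled Campaign L does — Simpson's reversal.
Here customer segment is a common cause — it drives both which campaign a case falls under and the outcome. The crude comparison mixes populations; the stratum-specific rates are the causally relevant ones.
Within each level — premium: 60.0% vs 38.5%; budget: 15.7% vs 0.8% — Campaign C is higher every time.

increases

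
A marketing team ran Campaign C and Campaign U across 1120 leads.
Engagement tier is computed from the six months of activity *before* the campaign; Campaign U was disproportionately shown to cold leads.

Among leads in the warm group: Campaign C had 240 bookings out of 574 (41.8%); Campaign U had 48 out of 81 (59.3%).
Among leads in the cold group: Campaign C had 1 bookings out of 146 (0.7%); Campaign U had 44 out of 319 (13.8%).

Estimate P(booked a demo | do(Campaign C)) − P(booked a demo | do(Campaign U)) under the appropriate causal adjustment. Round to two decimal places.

-0.16

Engagement tier differs across campaigns for reasons unrelated to any effect of the campaign itself, and it separately predicts the outcome — a classic confounder. We must compare within engagement tier levels.
Adjusting over the population distribution of engagement tier: 0.585·(0.418−0.593) + 0.415·(0.007−0.138) = -0.156.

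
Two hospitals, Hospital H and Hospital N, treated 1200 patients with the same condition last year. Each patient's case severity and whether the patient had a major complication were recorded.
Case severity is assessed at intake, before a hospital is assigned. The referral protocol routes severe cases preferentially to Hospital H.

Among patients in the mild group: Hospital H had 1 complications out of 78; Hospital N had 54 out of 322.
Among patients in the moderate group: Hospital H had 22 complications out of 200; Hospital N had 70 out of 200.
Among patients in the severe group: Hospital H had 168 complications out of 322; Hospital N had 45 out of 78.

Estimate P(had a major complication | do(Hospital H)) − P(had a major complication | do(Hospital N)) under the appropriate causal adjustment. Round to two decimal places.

Case severity satisfies the back-door criterion: it is not a descendant of the hospital, and it blocks the spurious path from hospital to outcome. Adjusting for it (i.e., using the within-case severity rates) gives the causal effect.
Adjusting over the population distribution of case severity: 0.333·(0.013−0.168) + 0.333·(0.110−0.350) + 0.333·(0.522−0.577) = -0.150.

-0.15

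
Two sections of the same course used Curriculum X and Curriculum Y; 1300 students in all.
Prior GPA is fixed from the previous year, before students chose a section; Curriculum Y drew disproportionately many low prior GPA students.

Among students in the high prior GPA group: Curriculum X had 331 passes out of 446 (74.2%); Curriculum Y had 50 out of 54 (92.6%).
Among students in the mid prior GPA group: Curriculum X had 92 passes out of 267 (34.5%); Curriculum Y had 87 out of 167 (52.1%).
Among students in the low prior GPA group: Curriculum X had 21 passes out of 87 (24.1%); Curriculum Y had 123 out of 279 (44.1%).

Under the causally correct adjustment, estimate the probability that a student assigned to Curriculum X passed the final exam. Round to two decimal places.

The stratified and pooled comparisons disagree (Curriculum Y wins within each prior GPA band; Curriculum X wins overall), so the answer turns on the causal role of prior GPA band.
Prior GPA band satisfies the back-door criterion: it is not a descendant of the teaching method, and it blocks the spurious path from teaching method to outcome. Adjusting for it (i.e., using the within-prior GPA band rates) gives the causal effect.
Standardising Curriculum X to the population prior GPA band mix: 0.385·331/446 + 0.334·92/267 + 0.282·21/87 = 0.468.

0.47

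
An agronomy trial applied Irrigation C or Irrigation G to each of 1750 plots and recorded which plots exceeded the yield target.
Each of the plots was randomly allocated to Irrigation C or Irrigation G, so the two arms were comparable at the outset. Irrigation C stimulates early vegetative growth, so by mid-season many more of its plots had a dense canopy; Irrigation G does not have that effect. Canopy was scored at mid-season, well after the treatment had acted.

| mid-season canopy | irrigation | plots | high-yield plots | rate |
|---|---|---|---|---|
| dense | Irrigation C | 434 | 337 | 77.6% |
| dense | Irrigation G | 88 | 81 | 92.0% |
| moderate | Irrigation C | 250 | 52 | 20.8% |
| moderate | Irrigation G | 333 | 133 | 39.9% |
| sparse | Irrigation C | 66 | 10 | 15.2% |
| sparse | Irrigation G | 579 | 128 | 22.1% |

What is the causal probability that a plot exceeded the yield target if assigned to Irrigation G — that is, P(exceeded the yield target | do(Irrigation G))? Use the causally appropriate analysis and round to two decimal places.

Mid-season canopy is recorded after the irrigation and is itself shifted by it — it sits on the causal path from irrigation to outcome. Conditioning on a mediator would strip out part of the effect we want; the pooled comparison gives the total causal effect.
So P(outcome | do(Irrigation G)) is just the pooled rate for Irrigation G: 342/1000 = 0.342.

0.34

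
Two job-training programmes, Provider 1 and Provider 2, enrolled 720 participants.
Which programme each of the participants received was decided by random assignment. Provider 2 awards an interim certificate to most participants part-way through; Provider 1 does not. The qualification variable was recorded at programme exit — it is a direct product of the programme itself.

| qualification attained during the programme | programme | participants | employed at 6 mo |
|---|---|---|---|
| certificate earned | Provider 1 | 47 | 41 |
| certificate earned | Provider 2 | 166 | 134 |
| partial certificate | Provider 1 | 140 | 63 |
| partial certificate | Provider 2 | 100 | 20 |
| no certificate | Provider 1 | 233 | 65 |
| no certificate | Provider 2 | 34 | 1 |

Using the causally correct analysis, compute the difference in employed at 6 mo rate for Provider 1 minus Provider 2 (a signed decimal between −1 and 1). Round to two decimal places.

The qualification attained during the programme-specific comparison favours Provider 1 throughout, but the pooled figures favour Provider 2. The question is whether to condition on qualification attained during the programme.
Qualification attained during the programme lies on the pathway programme → qualification attained during the programme → outcome, so adjusting for it blocks the indirect effect. For the total causal effect of programme, use the unadjusted pooled rates.
The causal difference is the pooled difference: 0.402 − 0.517 = -0.114.

-0.11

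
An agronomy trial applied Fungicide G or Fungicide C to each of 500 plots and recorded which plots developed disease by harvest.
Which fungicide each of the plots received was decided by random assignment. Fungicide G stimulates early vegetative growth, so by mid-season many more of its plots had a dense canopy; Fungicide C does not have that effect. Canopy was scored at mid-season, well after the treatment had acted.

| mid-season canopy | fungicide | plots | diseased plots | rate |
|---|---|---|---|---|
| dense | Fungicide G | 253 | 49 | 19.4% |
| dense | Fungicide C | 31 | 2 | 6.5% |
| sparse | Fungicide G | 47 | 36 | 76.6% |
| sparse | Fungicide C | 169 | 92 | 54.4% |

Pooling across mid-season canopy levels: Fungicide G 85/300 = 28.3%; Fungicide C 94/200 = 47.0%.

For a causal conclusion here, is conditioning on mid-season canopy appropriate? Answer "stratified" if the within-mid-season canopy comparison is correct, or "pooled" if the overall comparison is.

pooled

The mid-season canopy-specific comparison favours Fungicide C throughout, but the pooled figures favour Fungicide G. The question is whether to condition on mid-season canopy.
Mid-season canopy lies on the pathway fungicide → mid-season canopy → outcome, so adjusting for it blocks the indirect effect. For the total causal effect of fungicide, use the unadjusted pooled rates.
Pooled: Fungicide G 28.3% vs Fungicide C 47.0%; Fungicide G is lower overall.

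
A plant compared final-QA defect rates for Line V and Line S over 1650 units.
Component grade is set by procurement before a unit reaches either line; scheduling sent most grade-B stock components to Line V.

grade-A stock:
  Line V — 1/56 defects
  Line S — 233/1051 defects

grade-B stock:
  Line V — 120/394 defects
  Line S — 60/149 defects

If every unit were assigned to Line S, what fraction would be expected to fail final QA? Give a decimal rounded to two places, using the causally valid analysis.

The imbalance in component grade arose from how units were allocated, not from anything the line did; and component grade independently affects the outcome. The pooled gap is confounded — condition on component grade.
Standardising Line S to the population component grade mix: 0.671·233/1051 + 0.329·60/149 = 0.281.

0.28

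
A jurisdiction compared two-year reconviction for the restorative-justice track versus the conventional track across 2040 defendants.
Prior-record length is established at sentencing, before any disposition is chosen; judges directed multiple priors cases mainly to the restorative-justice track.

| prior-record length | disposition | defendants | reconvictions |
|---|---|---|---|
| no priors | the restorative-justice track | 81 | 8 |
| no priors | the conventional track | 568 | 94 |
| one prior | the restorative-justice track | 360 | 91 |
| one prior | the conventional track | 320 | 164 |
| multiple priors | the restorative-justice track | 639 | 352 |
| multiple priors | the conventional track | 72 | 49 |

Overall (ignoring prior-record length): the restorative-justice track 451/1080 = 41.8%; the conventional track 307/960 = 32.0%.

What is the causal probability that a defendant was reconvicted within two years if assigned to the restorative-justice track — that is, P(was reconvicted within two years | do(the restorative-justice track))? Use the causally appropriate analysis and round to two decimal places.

0.31

the restorative-justice track is lower inside every prior-record length stratum but the conventional track is lower in aggregate. Whether to stratify depends on how prior-record length relates to the disposition.
Prior-record length differs across dispositions for reasons unrelated to any effect of the disposition itself, and it separately predicts the outcome — a classic confounder. We must compare within prior-record length levels.
Standardising the restorative-justice track to the population prior-record length mix: 0.318·8/81 + 0.333·91/360 + 0.349·352/639 = 0.308.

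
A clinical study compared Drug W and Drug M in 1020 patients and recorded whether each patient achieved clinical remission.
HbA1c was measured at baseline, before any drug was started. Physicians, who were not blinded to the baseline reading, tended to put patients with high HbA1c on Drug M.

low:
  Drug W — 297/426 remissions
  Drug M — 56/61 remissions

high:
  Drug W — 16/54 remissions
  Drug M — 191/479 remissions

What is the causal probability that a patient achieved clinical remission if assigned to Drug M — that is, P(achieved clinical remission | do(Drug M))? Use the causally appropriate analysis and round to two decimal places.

0.65

Within every HbA1c level Drug M has the higher rate, yet pooled Drug W does — Simpson's reversal.
Here HbA1c is a common cause — it drives both which drug a case falls under and the outcome. The crude comparison mixes populations; the stratum-specific rates are the causally relevant ones.
Standardising Drug M to the population HbA1c mix: 0.477·56/61 + 0.523·191/479 = 0.647.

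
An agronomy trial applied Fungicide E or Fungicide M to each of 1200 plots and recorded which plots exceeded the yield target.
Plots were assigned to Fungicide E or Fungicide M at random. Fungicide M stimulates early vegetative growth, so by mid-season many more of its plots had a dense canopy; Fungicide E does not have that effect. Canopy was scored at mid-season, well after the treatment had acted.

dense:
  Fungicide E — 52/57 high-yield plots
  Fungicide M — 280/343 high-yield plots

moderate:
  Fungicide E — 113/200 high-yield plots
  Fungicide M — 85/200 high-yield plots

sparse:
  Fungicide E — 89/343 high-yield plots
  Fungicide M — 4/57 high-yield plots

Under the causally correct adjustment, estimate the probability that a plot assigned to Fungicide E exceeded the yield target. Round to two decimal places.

Because the fungicide influences mid-season canopy, mid-season canopy is a post-treatment mediator, not a confounder. Stratifying on it would bias the estimate; the causal effect is the crude pooled difference.
So P(outcome | do(Fungicide E)) is just the pooled rate for Fungicide E: 254/600 = 0.423.

0.42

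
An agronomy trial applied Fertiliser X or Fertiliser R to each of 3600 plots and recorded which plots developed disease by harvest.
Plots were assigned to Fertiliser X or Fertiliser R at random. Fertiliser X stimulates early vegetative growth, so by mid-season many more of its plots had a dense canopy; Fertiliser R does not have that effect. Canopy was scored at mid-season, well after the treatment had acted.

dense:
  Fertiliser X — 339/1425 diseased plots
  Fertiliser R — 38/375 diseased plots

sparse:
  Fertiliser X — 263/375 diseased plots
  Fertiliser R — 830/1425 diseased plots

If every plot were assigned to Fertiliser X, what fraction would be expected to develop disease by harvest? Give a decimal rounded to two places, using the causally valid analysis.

The mid-season canopy-specific comparison favours Fertiliser R throughout, but the pooled figures favour Fertiliser X. The question is whether to condition on mid-season canopy.
Stratifying would compare fertilisers among plots the fertilisers themselves sorted into mid-season canopy groups — a form of selection on an intermediate. The unconditioned pooled rates give the total causal effect.
So P(outcome | do(Fertiliser X)) is just the pooled rate for Fertiliser X: 602/1800 = 0.334.

0.33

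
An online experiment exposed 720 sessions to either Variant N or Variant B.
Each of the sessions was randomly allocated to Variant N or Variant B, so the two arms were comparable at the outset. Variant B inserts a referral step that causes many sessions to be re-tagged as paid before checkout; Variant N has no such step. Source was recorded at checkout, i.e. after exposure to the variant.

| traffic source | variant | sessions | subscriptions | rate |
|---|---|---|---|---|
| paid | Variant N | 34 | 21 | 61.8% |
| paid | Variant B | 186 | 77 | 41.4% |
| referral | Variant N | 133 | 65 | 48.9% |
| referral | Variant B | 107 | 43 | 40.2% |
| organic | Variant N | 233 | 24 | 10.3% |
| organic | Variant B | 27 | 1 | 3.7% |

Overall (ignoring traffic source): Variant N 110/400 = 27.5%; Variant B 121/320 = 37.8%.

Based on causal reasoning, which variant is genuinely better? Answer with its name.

Traffic source is downstream of the variant. One should not condition on a consequence of treatment, so the overall rates are the right comparison.
Pooled: Variant N 27.5% vs Variant B 37.8%; Variant B is higher overall.

Variant B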